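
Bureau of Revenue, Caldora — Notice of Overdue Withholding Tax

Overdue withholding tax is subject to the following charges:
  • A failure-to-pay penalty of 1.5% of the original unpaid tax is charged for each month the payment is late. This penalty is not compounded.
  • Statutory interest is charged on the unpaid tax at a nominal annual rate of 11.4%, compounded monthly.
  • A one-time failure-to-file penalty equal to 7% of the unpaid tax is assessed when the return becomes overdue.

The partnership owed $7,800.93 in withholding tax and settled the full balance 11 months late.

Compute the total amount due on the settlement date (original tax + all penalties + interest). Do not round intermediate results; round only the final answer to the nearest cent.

$10,489.19

Failure-to-file penalty: 7% × $7,800.93 = $546.07…
Failure-to-pay penalty = 1.5% × $7,800.93 × 11 mo = $1,287.15…
Interest (11.4%/yr ÷ 12 = 0.95%/month): $7,800.93 × ((1 + 0.0095)^11 − 1) = $855.0439…
Total = $7,800.93 + $1,833.2186… + $855.0439… = $10,489.19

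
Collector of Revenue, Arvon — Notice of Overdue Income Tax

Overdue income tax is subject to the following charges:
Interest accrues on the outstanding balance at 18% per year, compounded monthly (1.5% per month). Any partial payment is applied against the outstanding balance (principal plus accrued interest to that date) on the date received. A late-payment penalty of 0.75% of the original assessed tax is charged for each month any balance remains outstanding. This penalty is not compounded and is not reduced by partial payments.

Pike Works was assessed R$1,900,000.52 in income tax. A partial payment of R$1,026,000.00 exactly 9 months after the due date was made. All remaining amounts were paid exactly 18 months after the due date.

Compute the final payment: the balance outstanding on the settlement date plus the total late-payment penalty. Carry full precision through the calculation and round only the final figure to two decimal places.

Balance at month 9: R$1,900,000.5200 × (1 + 0.015)^9 = R$2,172,441.5478…
After R$1,026,000.00 payment: R$2,172,441.5478… − R$1,026,000.00 = R$1,146,441.5478…
Balance at month 18: R$1,146,441.5478… × (1 + 0.015)^9 = R$1,310,829.7731…
Penalty: 18 × 0.75% × R$1,900,000.52 = R$256,500.07…
Final settlement = outstanding balance + penalty = R$1,310,829.7731… + R$256,500.07… = R$1,567,329.84

R$1,567,329.84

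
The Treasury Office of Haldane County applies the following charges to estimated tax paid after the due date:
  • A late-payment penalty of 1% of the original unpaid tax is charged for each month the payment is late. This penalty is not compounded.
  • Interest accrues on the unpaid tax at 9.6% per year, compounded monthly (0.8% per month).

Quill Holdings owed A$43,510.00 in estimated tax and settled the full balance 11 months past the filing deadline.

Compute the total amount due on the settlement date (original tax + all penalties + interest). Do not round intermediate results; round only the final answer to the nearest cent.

A$52,281.87

Late-payment penalty = 1% × A$43,510.00 × 11 mo = A$4,786.10
Interest: A$43,510.00 × ((1 + 0.008)^11 − 1) = A$43,510.00 × 0.0916058… = A$3,985.7704…
Total = A$43,510.00 + A$4,786.1000 + A$3,985.7704… = A$52,281.87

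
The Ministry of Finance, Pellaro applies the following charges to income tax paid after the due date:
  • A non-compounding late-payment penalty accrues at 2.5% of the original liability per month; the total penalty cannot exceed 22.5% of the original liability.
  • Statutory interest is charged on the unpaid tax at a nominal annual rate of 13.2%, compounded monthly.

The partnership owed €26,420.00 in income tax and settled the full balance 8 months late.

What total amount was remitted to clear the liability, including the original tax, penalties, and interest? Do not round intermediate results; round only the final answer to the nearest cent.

€34,120.47

Penalty: 8 × 2.5% × €26,420.00 = €5,284.00 (below the 22.5% cap of €5,944.50)
Interest (13.2%/yr ÷ 12 = 1.1%/month): €26,420.00 × ((1 + 0.011)^8 − 1) = €2,416.4675…
Total = €26,420.00 + €5,284.0000 + €2,416.4675… = €34,120.47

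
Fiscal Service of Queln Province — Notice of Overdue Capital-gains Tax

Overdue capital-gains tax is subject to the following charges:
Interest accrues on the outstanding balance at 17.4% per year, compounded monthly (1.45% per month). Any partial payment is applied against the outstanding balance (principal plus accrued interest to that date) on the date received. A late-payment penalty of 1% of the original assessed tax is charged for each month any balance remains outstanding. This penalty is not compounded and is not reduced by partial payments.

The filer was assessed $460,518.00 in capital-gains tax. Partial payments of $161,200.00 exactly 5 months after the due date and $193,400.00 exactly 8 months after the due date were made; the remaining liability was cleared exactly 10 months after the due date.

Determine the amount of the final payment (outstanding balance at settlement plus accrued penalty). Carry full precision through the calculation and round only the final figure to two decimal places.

$205,594.67

Balance at month 5: $460,518.0000 × (1 + 0.0145)^5 = $494,887.9356…
After $161,200.00 payment: $494,887.9356… − $161,200.00 = $333,687.9356…
Balance at month 8: $333,687.9356… × (1 + 0.0145)^3 = $348,414.8518…
After $193,400.00 payment: $348,414.8518… − $193,400.00 = $155,014.8518…
Balance at month 10: $155,014.8518… × (1 + 0.0145)^2 = $159,542.8744…
Penalty: 10 × 1% × $460,518.00 = $46,051.80
Final settlement = outstanding balance + penalty = $159,542.8744… + $46,051.80 = $205,594.67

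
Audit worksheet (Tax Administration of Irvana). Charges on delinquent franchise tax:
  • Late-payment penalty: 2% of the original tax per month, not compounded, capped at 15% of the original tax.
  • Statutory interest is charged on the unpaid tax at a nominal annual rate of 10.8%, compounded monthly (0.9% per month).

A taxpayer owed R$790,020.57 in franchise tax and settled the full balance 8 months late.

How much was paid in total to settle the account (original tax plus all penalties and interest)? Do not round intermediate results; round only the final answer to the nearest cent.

Penalty (uncapped): 8 × 2% × R$790,020.57 = R$126,403.29…; cap = 15% × R$790,020.57 = R$118,503.09… → penalty = R$118,503.09…
Interest: R$790,020.57 × ((1 + 0.009)^8 − 1) = R$790,020.57 × 0.0743093… = R$58,705.8649…
Total = R$790,020.57 + R$118,503.0855 + R$58,705.8649… = R$967,229.52

R$967,229.52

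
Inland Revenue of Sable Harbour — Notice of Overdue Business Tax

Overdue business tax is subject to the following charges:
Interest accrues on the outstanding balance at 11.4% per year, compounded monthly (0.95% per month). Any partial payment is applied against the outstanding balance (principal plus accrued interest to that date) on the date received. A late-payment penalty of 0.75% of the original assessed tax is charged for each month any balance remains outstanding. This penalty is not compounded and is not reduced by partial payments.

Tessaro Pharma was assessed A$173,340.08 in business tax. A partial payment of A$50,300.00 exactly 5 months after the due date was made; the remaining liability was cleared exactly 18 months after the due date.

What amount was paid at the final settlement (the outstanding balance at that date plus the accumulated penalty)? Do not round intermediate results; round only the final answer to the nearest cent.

A$172,022.61

Balance at month 5: A$173,340.0800 × (1 + 0.0095)^5 = A$181,731.6665…
After A$50,300.00 payment: A$181,731.6665… − A$50,300.00 = A$131,431.6665…
Balance at month 18: A$131,431.6665… × (1 + 0.0095)^13 = A$148,621.6974…
Penalty: 18 × 0.75% × A$173,340.08 = A$23,400.91…
Final settlement = outstanding balance + penalty = A$148,621.6974… + A$23,400.91… = A$172,022.61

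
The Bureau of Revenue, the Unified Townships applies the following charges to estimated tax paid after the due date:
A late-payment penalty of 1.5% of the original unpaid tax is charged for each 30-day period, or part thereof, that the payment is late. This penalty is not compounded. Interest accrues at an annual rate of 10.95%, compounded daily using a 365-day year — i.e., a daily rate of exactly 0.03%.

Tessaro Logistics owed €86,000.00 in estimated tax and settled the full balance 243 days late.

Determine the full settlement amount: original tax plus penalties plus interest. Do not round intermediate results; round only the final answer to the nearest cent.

€104,112.56

Penalty periods: ⌈243/30⌉ = 9; penalty = 9 × 1.5% × €86,000.00 = €11,610.00
Interest: €86,000.00 × ((1 + 0.0003)^243 − 1) = €86,000.00 × 0.07561121… = €6,502.5640…
Total = €86,000.00 + €11,610.0000 + €6,502.5640… = €104,112.56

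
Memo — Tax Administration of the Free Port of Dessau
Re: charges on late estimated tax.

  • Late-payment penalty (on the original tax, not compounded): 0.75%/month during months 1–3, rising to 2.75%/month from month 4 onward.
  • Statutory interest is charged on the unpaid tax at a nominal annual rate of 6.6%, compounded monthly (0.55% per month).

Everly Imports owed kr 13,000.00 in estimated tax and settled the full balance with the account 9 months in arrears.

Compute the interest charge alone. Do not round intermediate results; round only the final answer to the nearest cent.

kr 657.84

Interest: kr 13,000.00 × ((1 + 0.0055)^9 − 1) = kr 13,000.00 × 0.0506031… = kr 657.8402…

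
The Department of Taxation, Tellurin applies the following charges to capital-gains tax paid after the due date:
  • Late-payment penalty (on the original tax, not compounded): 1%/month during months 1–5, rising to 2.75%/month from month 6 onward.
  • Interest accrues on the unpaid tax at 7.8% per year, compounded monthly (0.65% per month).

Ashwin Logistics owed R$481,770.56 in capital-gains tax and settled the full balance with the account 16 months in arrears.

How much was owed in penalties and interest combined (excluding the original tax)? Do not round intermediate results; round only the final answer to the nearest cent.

Penalty, months 1–5: 5 × 1% × R$481,770.56 = R$24,088.53…
Penalty, months 6–16: 11 × 2.75% × R$481,770.56 = R$145,735.59…
Interest: R$481,770.56 × ((1 + 0.0065)^16 − 1) = R$481,770.56 × 0.1092271… = R$52,622.3964…
Penalties + interest = R$169,824.1224 + R$52,622.3964… = R$222,446.52

R$222,446.52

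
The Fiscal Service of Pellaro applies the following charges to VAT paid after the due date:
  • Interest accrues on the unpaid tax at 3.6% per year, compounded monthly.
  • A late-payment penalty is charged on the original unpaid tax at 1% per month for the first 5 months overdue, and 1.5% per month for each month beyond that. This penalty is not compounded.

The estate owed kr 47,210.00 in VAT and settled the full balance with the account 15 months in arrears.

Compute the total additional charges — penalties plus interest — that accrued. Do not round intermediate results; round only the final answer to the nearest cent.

Penalty, months 1–5: 5 × 1% × kr 47,210.00 = kr 2,360.50
Penalty, months 6–15: 10 × 1.5% × kr 47,210.00 = kr 7,081.50
Interest (3.6%/yr ÷ 12 = 0.3%/month): kr 47,210.00 × ((1 + 0.003)^15 − 1) = kr 2,169.6487…
Penalties + interest = kr 9,442.0000 + kr 2,169.6487… = kr 11,611.65

kr 11,611.65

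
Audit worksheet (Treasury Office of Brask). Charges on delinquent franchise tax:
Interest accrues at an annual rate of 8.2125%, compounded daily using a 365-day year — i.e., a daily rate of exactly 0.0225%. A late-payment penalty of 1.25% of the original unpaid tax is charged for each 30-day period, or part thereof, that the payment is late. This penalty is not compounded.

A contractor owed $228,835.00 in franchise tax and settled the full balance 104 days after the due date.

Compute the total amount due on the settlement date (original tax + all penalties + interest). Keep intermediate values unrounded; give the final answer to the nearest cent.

$245,694.01

Penalty periods: ⌈104/30⌉ = 4; penalty = 4 × 1.25% × $228,835.00 = $11,441.75
Interest: $228,835.00 × ((1 + 0.000225)^104 − 1) = $228,835.00 × 0.02367323… = $5,417.2644…
Total = $228,835.00 + $11,441.7500 + $5,417.2644… = $245,694.01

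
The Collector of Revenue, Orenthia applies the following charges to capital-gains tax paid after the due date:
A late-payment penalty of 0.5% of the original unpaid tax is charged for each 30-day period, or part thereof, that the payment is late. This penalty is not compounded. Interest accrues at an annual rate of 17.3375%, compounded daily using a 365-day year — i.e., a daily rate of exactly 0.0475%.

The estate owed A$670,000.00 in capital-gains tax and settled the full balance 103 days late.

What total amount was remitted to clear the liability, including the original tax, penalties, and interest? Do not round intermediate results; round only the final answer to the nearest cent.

Penalty periods: ⌈103/30⌉ = 4; penalty = 4 × 0.5% × A$670,000.00 = A$13,400.00
Interest: A$670,000.00 × ((1 + 0.000475)^103 − 1) = A$670,000.00 × 0.05012939… = A$33,586.6905…
Total = A$670,000.00 + A$13,400.0000 + A$33,586.6905… = A$716,986.69

A$716,986.69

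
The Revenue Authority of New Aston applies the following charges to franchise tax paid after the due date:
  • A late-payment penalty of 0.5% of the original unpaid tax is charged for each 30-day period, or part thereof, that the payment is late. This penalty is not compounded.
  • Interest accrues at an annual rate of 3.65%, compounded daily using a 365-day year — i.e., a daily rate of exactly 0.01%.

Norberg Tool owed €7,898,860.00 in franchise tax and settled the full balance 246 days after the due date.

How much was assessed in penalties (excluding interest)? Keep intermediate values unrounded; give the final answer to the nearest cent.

€355,448.70

Penalty periods: ⌈246/30⌉ = 9; penalty = 9 × 0.5% × €7,898,860.00 = €355,448.70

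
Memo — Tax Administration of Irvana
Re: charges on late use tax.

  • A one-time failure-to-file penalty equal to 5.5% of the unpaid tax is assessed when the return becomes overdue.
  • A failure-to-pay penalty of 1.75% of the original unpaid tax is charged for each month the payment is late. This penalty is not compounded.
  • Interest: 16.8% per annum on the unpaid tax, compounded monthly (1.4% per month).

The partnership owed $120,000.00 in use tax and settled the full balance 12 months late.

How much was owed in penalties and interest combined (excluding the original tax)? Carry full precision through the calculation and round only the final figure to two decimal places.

Failure-to-file penalty: 5.5% × $120,000.00 = $6,600.00
Failure-to-pay penalty: 12 × 1.75% × $120,000.00 = $25,200.00
Interest: $120,000.00 × ((1 + 0.014)^12 − 1) = $120,000.00 × 0.1815591… = $21,787.0955…
Penalties + interest = $31,800.0000 + $21,787.0955… = $53,587.10

$53,587.10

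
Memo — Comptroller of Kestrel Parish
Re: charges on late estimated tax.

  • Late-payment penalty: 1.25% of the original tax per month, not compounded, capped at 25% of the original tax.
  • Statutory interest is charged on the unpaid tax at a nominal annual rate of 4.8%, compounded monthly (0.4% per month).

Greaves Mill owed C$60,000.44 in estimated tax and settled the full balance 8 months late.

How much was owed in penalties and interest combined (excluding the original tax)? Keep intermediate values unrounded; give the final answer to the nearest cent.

Penalty: 8 × 1.25% × C$60,000.44 = C$6,000.04… (below the 25% cap of C$15,000.11)
Interest: C$60,000.44 × ((1 + 0.004)^8 − 1) = C$60,000.44 × 0.0324516… = C$1,947.1104…
Penalties + interest = C$6,000.0440 + C$1,947.1104… = C$7,947.15

C$7,947.15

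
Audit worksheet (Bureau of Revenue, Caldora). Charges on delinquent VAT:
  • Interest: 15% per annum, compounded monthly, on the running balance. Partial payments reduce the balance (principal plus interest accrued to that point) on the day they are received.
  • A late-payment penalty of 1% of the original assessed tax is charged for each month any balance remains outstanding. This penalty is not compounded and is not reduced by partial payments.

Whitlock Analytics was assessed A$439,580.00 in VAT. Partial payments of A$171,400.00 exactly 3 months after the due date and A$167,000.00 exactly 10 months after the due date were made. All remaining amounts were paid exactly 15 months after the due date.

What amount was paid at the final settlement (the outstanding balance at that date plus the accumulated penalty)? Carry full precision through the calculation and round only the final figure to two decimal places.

Monthly rate = 15% ÷ 12 = 1.25%
Balance at month 3: A$439,580.0000 × (1 + 0.0125)^3 = A$456,271.1617…
After A$171,400.00 payment: A$456,271.1617… − A$171,400.00 = A$284,871.1617…
Balance at month 10: A$284,871.1617… × (1 + 0.0125)^7 = A$310,751.8407…
After A$167,000.00 payment: A$310,751.8407… − A$167,000.00 = A$143,751.8407…
Balance at month 15: A$143,751.8407… × (1 + 0.0125)^5 = A$152,963.7682…
Penalty: 15 × 1% × A$439,580.00 = A$65,937.00
Final settlement = outstanding balance + penalty = A$152,963.7682… + A$65,937.00 = A$218,900.77

A$218,900.77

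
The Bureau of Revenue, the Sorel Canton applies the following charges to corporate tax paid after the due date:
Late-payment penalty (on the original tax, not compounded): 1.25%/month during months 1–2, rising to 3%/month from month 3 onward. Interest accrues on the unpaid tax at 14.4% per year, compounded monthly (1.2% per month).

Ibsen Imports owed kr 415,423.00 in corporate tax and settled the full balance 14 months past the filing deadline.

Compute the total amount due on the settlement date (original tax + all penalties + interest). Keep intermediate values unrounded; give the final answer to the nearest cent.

kr 650,865.75

Penalty, months 1–2: 2 × 1.25% × kr 415,423.00 = kr 10,385.58…
Penalty, months 3–14: 12 × 3% × kr 415,423.00 = kr 149,552.28
Interest: kr 415,423.00 × ((1 + 0.012)^14 − 1) = kr 415,423.00 × 0.1817543… = kr 75,504.8983…
Total = kr 415,423.00 + kr 159,937.8550 + kr 75,504.8983… = kr 650,865.75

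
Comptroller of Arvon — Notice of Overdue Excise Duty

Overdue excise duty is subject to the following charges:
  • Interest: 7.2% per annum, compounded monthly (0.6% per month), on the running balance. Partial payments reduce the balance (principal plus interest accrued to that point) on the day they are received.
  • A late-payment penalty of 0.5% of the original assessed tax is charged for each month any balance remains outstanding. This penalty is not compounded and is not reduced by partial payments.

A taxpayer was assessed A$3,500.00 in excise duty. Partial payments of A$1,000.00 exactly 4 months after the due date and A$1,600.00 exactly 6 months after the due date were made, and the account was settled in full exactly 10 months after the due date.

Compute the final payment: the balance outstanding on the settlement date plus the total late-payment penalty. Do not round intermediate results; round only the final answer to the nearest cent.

A$1,215.47

Balance at month 4: A$3,500.0000 × (1 + 0.006)^4 = A$3,584.7590…
After A$1,000.00 payment: A$3,584.7590… − A$1,000.00 = A$2,584.7590…
Balance at month 6: A$2,584.7590… × (1 + 0.006)^2 = A$2,615.8692…
After A$1,600.00 payment: A$2,615.8692… − A$1,600.00 = A$1,015.8692…
Balance at month 10: A$1,015.8692… × (1 + 0.006)^4 = A$1,040.4704…
Penalty: 10 × 0.5% × A$3,500.00 = A$175.00
Final settlement = outstanding balance + penalty = A$1,040.4704… + A$175.00 = A$1,215.47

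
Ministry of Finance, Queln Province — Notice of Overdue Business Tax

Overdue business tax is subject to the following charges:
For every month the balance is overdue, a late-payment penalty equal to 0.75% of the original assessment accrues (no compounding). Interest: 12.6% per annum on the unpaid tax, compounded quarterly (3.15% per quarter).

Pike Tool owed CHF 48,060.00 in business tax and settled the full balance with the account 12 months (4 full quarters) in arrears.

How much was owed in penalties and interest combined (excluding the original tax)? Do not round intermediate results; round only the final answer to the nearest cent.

CHF 10,673.14

Late-payment penalty = 0.75% × CHF 48,060.00 × 12 mo = CHF 4,325.40
Interest: CHF 48,060.00 × ((1 + 0.0315)^4 − 1) = CHF 48,060.00 × 0.1320795… = CHF 6,347.7412…
Penalties + interest = CHF 4,325.4000 + CHF 6,347.7412… = CHF 10,673.14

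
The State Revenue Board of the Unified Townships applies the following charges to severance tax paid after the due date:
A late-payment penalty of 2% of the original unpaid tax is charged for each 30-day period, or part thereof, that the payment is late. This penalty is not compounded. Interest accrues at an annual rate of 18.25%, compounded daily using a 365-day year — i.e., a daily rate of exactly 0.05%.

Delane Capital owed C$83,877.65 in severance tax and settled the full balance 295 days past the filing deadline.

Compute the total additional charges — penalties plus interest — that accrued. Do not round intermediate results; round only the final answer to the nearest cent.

Penalty periods: ⌈295/30⌉ = 10; penalty = 10 × 2% × C$83,877.65 = C$16,775.53
Interest: C$83,877.65 × ((1 + 0.0005)^295 − 1) = C$83,877.65 × 0.15889056… = C$13,327.3671…
Penalties + interest = C$16,775.5300 + C$13,327.3671… = C$30,102.90

C$30,102.90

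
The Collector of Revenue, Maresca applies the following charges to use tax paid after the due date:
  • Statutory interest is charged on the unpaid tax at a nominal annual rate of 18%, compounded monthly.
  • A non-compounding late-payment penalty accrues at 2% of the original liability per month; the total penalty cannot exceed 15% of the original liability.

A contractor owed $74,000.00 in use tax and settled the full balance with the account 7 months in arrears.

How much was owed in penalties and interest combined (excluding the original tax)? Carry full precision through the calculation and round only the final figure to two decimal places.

$18,488.52

Penalty: 7 × 2% × $74,000.00 = $10,360.00 (below the 15% cap of $11,100.00)
Interest (18%/yr ÷ 12 = 1.5%/month): $74,000.00 × ((1 + 0.015)^7 − 1) = $8,128.5236…
Penalties + interest = $10,360.0000 + $8,128.5236… = $18,488.52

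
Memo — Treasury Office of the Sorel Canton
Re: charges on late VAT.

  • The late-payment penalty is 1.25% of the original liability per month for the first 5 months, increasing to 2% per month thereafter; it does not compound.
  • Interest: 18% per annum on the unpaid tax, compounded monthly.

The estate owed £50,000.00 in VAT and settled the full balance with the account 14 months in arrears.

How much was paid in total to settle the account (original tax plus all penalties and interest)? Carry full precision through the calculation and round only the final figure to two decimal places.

Penalty, months 1–5: 5 × 1.25% × £50,000.00 = £3,125.00
Penalty, months 6–14: 9 × 2% × £50,000.00 = £9,000.00
Interest (18%/yr ÷ 12 = 1.5%/month): £50,000.00 × ((1 + 0.015)^14 − 1) = £11,587.7865…
Total = £50,000.00 + £12,125.0000 + £11,587.7865… = £73,712.79

£73,712.79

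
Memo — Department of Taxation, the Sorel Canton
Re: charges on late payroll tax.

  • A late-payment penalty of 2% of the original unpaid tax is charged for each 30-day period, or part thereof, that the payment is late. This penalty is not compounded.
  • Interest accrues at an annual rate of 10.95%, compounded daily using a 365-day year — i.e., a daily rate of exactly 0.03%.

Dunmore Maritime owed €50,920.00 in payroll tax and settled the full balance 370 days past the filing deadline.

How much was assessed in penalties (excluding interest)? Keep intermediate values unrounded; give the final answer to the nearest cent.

€13,239.20

Penalty periods: ⌈370/30⌉ = 13; penalty = 13 × 2% × €50,920.00 = €13,239.20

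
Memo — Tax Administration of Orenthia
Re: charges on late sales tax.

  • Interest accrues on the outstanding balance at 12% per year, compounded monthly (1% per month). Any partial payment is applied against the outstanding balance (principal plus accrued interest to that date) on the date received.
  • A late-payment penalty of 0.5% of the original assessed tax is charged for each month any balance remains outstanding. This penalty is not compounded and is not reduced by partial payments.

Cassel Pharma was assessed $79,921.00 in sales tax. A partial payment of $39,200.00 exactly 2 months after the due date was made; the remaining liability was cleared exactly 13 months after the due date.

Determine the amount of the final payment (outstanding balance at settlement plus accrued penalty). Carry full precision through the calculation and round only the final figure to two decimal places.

$52,418.22

Balance at month 2: $79,921.0000 × (1 + 0.01)^2 = $81,527.4121
After $39,200.00 payment: $81,527.4121 − $39,200.00 = $42,327.4121
Balance at month 13: $42,327.4121 × (1 + 0.01)^11 = $47,223.3539…
Penalty: 13 × 0.5% × $79,921.00 = $5,194.87…
Final settlement = outstanding balance + penalty = $47,223.3539… + $5,194.87… = $52,418.22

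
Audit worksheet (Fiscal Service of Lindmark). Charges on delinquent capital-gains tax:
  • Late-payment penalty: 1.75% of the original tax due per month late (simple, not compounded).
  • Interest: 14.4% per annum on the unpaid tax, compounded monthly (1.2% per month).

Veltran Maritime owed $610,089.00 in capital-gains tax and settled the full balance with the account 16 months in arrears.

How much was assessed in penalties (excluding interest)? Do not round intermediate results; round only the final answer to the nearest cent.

$170,824.92

Late-payment penalty: 16 × 1.75% × $610,089.00 = $170,824.92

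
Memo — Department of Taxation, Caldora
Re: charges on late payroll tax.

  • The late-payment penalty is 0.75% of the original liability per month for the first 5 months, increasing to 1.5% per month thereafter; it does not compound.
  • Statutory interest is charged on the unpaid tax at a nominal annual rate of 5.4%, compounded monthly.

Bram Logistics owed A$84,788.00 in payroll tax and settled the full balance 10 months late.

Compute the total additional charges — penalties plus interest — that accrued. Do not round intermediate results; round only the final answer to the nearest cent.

Penalty, months 1–5: 5 × 0.75% × A$84,788.00 = A$3,179.55
Penalty, months 6–10: 5 × 1.5% × A$84,788.00 = A$6,359.10
Interest (5.4%/yr ÷ 12 = 0.45%/month): A$84,788.00 × ((1 + 0.0045)^10 − 1) = A$3,893.6576…
Penalties + interest = A$9,538.6500 + A$3,893.6576… = A$13,432.31

A$13,432.31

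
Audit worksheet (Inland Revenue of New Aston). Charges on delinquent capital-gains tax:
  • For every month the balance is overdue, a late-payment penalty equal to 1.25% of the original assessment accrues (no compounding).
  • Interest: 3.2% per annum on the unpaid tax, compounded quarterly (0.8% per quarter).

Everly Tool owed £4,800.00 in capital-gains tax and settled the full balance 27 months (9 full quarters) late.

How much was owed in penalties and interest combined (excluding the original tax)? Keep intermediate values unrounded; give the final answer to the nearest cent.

£1,976.87

Late-payment penalty: 27 × 1.25% × £4,800.00 = £1,620.00
Interest: £4,800.00 × ((1 + 0.008)^9 − 1) = £4,800.00 × 0.0743475… = £356.8681…
Penalties + interest = £1,620.0000 + £356.8681… = £1,976.87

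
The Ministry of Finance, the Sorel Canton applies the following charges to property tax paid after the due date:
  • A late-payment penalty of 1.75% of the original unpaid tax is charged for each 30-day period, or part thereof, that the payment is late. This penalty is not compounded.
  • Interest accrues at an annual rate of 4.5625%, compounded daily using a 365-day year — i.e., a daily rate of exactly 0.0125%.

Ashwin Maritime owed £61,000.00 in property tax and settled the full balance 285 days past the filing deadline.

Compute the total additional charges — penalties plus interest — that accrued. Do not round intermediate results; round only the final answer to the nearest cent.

Penalty periods: ⌈285/30⌉ = 10; penalty = 10 × 1.75% × £61,000.00 = £10,675.00
Interest: £61,000.00 × ((1 + 0.000125)^285 − 1) = £61,000.00 × 0.03626487… = £2,212.1568…
Penalties + interest = £10,675.0000 + £2,212.1568… = £12,887.16

£12,887.16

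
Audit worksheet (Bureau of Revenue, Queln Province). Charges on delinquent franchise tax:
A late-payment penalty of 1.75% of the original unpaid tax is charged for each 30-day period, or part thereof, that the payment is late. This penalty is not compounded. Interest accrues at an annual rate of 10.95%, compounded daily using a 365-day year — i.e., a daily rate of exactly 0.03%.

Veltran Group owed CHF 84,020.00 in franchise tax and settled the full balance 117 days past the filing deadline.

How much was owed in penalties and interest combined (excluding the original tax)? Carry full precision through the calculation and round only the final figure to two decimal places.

Penalty periods: ⌈117/30⌉ = 4; penalty = 4 × 1.75% × CHF 84,020.00 = CHF 5,881.40
Interest: CHF 84,020.00 × ((1 + 0.0003)^117 − 1) = CHF 84,020.00 × 0.03571782… = CHF 3,001.0116…
Penalties + interest = CHF 5,881.4000 + CHF 3,001.0116… = CHF 8,882.41

CHF 8,882.41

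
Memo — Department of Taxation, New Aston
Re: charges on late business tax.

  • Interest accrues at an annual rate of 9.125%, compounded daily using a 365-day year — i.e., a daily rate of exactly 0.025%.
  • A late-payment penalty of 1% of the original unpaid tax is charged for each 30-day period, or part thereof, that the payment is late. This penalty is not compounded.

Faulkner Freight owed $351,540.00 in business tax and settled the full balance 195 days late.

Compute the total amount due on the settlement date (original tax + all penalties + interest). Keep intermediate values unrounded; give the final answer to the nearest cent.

$393,707.73

Penalty periods: ⌈195/30⌉ = 7; penalty = 7 × 1% × $351,540.00 = $24,607.80
Interest: $351,540.00 × ((1 + 0.00025)^195 − 1) = $351,540.00 × 0.04995143… = $17,559.9262…
Total = $351,540.00 + $24,607.8000 + $17,559.9262… = $393,707.73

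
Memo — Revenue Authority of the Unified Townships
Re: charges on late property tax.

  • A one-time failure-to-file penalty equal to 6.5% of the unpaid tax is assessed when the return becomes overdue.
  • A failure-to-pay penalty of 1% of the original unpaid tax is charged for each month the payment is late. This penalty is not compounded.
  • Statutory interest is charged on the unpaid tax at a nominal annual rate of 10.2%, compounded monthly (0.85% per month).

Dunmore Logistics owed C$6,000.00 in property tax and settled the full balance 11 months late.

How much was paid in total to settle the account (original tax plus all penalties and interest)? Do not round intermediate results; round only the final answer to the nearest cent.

C$7,635.46

Failure-to-file penalty: 6.5% × C$6,000.00 = C$390.00
Failure-to-pay penalty: 11 × 1% × C$6,000.00 = C$660.00
Interest: C$6,000.00 × ((1 + 0.0085)^11 − 1) = C$6,000.00 × 0.0975768… = C$585.4609…
Total = C$6,000.00 + C$1,050.0000 + C$585.4609… = C$7,635.46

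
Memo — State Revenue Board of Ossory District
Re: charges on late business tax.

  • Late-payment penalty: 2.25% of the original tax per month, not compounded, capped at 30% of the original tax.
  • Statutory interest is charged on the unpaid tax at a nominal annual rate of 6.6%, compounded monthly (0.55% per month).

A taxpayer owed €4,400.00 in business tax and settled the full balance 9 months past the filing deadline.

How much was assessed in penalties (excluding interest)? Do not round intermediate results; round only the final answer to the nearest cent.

€891.00

Penalty: 9 × 2.25% × €4,400.00 = €891.00 (below the 30% cap of €1,320.00)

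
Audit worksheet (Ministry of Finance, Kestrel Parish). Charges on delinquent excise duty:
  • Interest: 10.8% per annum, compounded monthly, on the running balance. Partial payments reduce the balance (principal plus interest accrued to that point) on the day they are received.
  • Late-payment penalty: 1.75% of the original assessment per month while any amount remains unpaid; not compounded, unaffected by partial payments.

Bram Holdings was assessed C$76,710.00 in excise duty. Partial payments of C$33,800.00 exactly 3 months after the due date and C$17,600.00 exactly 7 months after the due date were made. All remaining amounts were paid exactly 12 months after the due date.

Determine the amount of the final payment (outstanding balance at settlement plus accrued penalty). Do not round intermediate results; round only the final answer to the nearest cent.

Monthly rate = 10.8% ÷ 12 = 0.9%
Balance at month 3: C$76,710.0000 × (1 + 0.009)^3 = C$78,799.8665…
After C$33,800.00 payment: C$78,799.8665… − C$33,800.00 = C$44,999.8665…
Balance at month 7: C$44,999.8665… × (1 + 0.009)^4 = C$46,641.8631…
After C$17,600.00 payment: C$46,641.8631… − C$17,600.00 = C$29,041.8631…
Balance at month 12: C$29,041.8631… × (1 + 0.009)^5 = C$30,372.4835…
Penalty: 12 × 1.75% × C$76,710.00 = C$16,109.10
Final settlement = outstanding balance + penalty = C$30,372.4835… + C$16,109.10 = C$46,481.58

C$46,481.58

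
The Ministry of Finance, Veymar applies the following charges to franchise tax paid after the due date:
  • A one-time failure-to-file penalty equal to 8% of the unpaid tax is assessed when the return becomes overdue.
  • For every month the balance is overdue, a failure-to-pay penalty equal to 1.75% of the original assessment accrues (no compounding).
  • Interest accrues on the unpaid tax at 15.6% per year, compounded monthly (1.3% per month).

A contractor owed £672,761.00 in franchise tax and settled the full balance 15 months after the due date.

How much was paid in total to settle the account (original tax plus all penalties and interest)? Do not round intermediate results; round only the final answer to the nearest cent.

£1,047,007.69

Failure-to-file penalty: 8% × £672,761.00 = £53,820.88
Failure-to-pay penalty = 1.75% × £672,761.00 × 15 mo = £176,599.76…
Interest: £672,761.00 × ((1 + 0.013)^15 − 1) = £672,761.00 × 0.2137848… = £143,826.0491…
Total = £672,761.00 + £230,420.6425 + £143,826.0491… = £1,047,007.69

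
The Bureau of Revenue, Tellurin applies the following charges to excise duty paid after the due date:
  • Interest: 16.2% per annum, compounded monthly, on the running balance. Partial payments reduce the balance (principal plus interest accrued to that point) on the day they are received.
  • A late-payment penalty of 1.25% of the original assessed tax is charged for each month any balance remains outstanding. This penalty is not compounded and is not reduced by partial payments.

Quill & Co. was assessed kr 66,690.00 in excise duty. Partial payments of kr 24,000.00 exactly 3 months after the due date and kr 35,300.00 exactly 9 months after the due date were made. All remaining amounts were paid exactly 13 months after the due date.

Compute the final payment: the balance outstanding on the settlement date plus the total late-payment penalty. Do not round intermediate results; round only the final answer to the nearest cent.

Monthly rate = 16.2% ÷ 12 = 1.35%
Balance at month 3: kr 66,690.0000 × (1 + 0.0135)^3 = kr 69,427.5718…
After kr 24,000.00 payment: kr 69,427.5718… − kr 24,000.00 = kr 45,427.5718…
Balance at month 9: kr 45,427.5718… × (1 + 0.0135)^6 = kr 49,233.6509…
After kr 35,300.00 payment: kr 49,233.6509… − kr 35,300.00 = kr 13,933.6509…
Balance at month 13: kr 13,933.6509… × (1 + 0.0135)^4 = kr 14,701.4421…
Penalty: 13 × 1.25% × kr 66,690.00 = kr 10,837.13…
Final settlement = outstanding balance + penalty = kr 14,701.4421… + kr 10,837.13… = kr 25,538.57

kr 25,538.57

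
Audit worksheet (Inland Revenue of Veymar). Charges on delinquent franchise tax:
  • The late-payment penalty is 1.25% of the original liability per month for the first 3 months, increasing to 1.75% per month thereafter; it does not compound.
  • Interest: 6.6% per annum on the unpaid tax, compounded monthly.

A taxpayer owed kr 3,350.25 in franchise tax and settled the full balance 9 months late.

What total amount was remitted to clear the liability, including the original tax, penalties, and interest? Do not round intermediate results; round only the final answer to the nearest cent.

Penalty, months 1–3: 3 × 1.25% × kr 3,350.25 = kr 125.63…
Penalty, months 4–9: 6 × 1.75% × kr 3,350.25 = kr 351.78…
Interest (6.6%/yr ÷ 12 = 0.55%/month): kr 3,350.25 × ((1 + 0.0055)^9 − 1) = kr 169.5330…
Total = kr 3,350.25 + kr 477.4106… + kr 169.5330… = kr 3,997.19

kr 3,997.19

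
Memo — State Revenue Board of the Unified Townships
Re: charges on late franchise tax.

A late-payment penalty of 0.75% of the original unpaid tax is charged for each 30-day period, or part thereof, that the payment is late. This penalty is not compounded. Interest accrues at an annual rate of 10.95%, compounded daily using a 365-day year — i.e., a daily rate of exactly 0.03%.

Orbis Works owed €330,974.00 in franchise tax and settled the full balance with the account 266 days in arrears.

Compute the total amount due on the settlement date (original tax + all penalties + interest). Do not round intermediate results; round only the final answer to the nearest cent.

Penalty periods: ⌈266/30⌉ = 9; penalty = 9 × 0.75% × €330,974.00 = €22,340.75…
Interest: €330,974.00 × ((1 + 0.0003)^266 − 1) = €330,974.00 × 0.08305747… = €27,489.8632…
Total = €330,974.00 + €22,340.7450 + €27,489.8632… = €380,804.61

€380,804.61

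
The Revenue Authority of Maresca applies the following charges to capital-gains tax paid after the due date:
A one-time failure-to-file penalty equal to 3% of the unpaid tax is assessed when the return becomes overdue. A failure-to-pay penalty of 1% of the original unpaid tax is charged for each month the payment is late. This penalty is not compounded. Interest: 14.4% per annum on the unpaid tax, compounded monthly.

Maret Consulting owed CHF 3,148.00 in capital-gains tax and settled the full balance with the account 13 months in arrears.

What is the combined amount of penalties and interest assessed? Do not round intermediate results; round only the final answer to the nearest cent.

Failure-to-file penalty: 3% × CHF 3,148.00 = CHF 94.44
Failure-to-pay penalty = 1% × CHF 3,148.00 × 13 mo = CHF 409.24
Interest (14.4%/yr ÷ 12 = 1.2%/month): CHF 3,148.00 × ((1 + 0.012)^13 − 1) = CHF 528.0498…
Penalties + interest = CHF 503.6800 + CHF 528.0498… = CHF 1,031.73

CHF 1,031.73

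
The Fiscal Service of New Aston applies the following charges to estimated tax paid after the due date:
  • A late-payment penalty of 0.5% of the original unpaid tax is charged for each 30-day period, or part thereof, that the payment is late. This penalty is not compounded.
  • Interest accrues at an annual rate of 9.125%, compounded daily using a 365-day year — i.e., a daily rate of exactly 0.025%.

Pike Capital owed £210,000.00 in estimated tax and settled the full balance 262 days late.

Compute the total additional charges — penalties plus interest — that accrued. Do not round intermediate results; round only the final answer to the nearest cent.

Penalty periods: ⌈262/30⌉ = 9; penalty = 9 × 0.5% × £210,000.00 = £9,450.00
Interest: £210,000.00 × ((1 + 0.00025)^262 − 1) = £210,000.00 × 0.06768400… = £14,213.6394…
Penalties + interest = £9,450.0000 + £14,213.6394… = £23,663.64

£23,663.64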